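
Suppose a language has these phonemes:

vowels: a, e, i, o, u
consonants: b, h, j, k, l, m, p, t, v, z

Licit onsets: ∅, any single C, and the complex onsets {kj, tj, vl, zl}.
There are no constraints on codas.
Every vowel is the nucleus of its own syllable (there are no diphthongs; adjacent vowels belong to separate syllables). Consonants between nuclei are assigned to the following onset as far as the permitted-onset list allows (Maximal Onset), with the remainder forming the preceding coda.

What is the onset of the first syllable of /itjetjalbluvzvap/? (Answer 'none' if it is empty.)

The vowels are i, e, a, u, a — 5 nuclei, so 5 syllables.
/i…e/ gap (V1→V2): /tj/ is a licit onset in full, so it all attaches to the next syllable.
/e…a/ gap (V2→V3): /tj/ — entire cluster is a permitted onset → onset /tj/, coda ∅.
/a…u/ gap (V3→V4): /lbl/ — longest licit onset from the right is /l/, leaving /lb/ as coda.
/u…a/ gap (V4→V5): /vzv/ splits as /vz/ + /v/ (/v/ is the longest suffix that is a licit onset).
So the parse is i.tje.tjalb.luvz.vap.
Syllable 1 is /i/: onset ∅, nucleus /i/, coda ∅.

none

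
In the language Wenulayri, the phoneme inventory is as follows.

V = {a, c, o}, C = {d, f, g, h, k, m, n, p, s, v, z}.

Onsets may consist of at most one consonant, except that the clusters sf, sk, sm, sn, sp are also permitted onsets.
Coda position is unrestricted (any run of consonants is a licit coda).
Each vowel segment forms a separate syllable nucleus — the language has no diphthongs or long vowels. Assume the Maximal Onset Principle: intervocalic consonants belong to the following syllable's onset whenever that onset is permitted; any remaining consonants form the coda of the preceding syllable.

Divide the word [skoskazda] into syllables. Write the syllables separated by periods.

sko.skaz.da

Vowels present: o, a, a; each is a nucleus, giving 3 syllables.
Between /o/ (V1) and /a/ (V2): cluster /sk/ — /sk/ is itself a permitted onset, so the whole cluster goes right; preceding coda = ∅.
Between /a/ (V2) and /a/ (V3): /zd/ — longest licit onset from the right is /d/, leaving /z/ as coda.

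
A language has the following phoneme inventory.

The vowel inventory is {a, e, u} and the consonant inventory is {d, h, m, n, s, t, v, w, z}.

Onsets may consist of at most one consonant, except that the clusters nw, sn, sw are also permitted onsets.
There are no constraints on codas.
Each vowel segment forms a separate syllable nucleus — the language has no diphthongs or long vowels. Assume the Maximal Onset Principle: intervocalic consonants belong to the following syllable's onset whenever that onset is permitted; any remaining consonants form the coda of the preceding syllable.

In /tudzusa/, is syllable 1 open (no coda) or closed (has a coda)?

closed

The vowels are u, u, a — 3 nuclei, so 3 syllables.
/u…u/ gap (V1→V2): /dz/ splits as /d/ + /z/ (/z/ is the longest suffix that is a licit onset).
/u…a/ gap (V2→V3): /s/ → onset of the next syllable (single consonants are always licit onsets).
Syllabification: tud.zu.sa.
Syllable 1 is /tud/ with coda /d/, so it is closed.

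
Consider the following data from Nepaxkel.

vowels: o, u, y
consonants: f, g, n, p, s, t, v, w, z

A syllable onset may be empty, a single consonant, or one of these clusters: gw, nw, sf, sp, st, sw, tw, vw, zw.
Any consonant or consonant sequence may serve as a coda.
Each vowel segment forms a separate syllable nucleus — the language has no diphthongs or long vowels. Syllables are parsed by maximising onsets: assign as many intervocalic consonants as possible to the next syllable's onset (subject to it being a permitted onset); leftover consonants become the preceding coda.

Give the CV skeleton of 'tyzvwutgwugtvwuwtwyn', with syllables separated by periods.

Vowels present: y, u, u, u, y; each is a nucleus, giving 5 syllables.
σ1/σ2 boundary: /zvw/ — longest licit onset from the right is /vw/, leaving /z/ as coda.
σ2/σ3 boundary: /tgw/ — longest licit onset from the right is /gw/, leaving /t/ as coda.
σ3/σ4 boundary: /gtvw/ splits as /gt/ + /vw/ (/vw/ is the longest suffix that is a licit onset).
σ4/σ5 boundary: /wtw/ — longest licit onset from the right is /tw/, leaving /w/ as coda.
Syllabification: tyz.vwut.gwugt.vwuw.twyn.
Mapping each syllable to C/V: /tyz/ → CVC, /vwut/ → CCVC, /gwugt/ → CCVCC, /vwuw/ → CCVC, /twyn/ → CCVC.

CVC.CCVC.CCVCC.CCVC.CCVC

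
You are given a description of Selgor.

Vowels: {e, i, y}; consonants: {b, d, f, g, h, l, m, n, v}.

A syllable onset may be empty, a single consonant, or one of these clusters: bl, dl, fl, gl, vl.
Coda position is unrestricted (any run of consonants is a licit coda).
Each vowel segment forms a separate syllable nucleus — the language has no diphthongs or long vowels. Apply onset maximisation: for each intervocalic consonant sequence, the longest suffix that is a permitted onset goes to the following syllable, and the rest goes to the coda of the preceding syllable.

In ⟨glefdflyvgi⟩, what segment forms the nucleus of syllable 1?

e

The vowels are e, y, i — 3 nuclei, so 3 syllables.
The first nucleus (vowel 1 from the left) is /e/.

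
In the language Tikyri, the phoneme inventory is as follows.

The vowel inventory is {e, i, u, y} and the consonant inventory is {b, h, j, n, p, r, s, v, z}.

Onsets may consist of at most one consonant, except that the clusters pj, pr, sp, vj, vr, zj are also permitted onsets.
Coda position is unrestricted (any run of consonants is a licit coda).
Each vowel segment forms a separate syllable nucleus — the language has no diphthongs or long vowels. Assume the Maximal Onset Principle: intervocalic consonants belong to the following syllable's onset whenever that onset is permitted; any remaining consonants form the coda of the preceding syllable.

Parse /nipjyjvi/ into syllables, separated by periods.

ni.pjyj.vi

The vowels are i, y, i — 3 nuclei, so 3 syllables.
σ1/σ2 boundary: /pj/ is a licit onset in full, so it all attaches to the next syllable.
σ2/σ3 boundary: /jv/; trying suffixes from longest down, /v/ is the first permitted one, so coda /j/ | onset /v/.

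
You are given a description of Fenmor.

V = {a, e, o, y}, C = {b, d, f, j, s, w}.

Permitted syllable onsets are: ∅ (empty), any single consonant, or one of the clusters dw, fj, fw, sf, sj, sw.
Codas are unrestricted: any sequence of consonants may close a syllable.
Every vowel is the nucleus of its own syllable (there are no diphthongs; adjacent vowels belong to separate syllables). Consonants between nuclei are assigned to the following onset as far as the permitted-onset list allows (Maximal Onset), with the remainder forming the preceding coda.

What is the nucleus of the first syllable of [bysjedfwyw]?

y

Nuclei (vowels): y, e, y → 3 syllables.
The first nucleus (vowel 1 from the left) is /y/.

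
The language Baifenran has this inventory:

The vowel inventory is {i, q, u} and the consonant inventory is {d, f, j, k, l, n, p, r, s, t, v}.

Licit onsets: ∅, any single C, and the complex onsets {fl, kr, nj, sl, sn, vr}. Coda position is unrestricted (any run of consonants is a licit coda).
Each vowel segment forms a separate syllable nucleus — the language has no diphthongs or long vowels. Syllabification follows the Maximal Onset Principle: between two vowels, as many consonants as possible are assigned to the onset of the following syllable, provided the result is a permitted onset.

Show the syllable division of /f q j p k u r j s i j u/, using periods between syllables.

Vowels present: q, u, i, u; each is a nucleus, giving 4 syllables.
σ1/σ2 boundary: /jpk/ splits as /jp/ + /k/ (/k/ is the longest suffix that is a licit onset).
σ2/σ3 boundary: /rjs/ — longest licit onset from the right is /s/, leaving /rj/ as coda.
σ3/σ4 boundary: /j/ is a single consonant, so it becomes the next onset.

fqjp.kurj.si.ju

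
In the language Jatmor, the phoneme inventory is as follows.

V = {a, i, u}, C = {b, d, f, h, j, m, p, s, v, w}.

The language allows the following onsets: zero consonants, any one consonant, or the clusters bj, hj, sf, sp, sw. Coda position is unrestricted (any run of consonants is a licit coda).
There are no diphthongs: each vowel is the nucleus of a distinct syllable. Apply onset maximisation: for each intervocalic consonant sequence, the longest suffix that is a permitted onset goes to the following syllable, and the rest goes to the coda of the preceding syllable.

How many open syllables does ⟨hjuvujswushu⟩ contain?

Nuclei (vowels): u, u, u, u → 4 syllables.
Between /u/ (V1) and /u/ (V2): /v/ → onset of the next syllable (single consonants are always licit onsets).
Between /u/ (V2) and /u/ (V3): /jsw/ splits as /j/ + /sw/ (/sw/ is the longest suffix that is a licit onset).
Between /u/ (V3) and /u/ (V4): /sh/ — longest licit onset from the right is /h/, leaving /s/ as coda.
Result: hju.vuj.swus.hu.
Classifying each syllable: /hju/ (open), /vuj/ (closed), /swus/ (closed), /hu/ (open).
Open syllables: 2.

2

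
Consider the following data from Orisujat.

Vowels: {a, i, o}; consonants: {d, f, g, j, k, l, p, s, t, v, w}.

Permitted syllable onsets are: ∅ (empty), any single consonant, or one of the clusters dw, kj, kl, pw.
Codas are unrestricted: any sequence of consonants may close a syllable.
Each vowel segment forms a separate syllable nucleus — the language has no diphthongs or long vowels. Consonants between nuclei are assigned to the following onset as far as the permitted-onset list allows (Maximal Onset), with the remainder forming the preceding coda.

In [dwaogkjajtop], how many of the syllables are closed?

3

Vowels present: a, o, a, o; each is a nucleus, giving 4 syllables.
V1 /a/ – V2 /o/: no consonants, so the boundary falls immediately after /a/.
V2 /o/ – V3 /a/: /gkj/ splits as /g/ + /kj/ (/kj/ is the longest suffix that is a licit onset).
V3 /a/ – V4 /o/: /jt/ splits as /j/ + /t/ (/t/ is the longest suffix that is a licit onset).
Result: dwa.og.kjaj.top.
Classifying each syllable: /dwa/ (open), /og/ (closed), /kjaj/ (closed), /top/ (closed).
Closed syllables: 3.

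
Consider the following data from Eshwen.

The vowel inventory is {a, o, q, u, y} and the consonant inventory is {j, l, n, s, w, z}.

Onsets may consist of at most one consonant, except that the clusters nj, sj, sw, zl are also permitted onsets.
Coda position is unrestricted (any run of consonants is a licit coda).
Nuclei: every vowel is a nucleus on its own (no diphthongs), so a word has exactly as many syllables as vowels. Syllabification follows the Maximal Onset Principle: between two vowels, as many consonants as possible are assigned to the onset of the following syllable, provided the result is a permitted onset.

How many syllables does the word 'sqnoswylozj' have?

Nuclei (vowels): q, o, y, o → 4 syllables.

4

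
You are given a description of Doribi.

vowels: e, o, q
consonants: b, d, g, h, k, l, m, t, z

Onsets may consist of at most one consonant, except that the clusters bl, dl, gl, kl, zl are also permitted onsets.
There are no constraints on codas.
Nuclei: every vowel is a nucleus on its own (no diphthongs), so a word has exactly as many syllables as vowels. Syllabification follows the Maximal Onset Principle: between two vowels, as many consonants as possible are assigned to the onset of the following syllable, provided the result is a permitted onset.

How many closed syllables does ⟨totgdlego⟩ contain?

Vowels present: o, e, o; each is a nucleus, giving 3 syllables.
σ1/σ2 boundary: cluster /tgdl/ — the longest permitted-onset suffix is /dl/; onset = /dl/, preceding coda = /tg/.
σ2/σ3 boundary: /g/ → onset of the next syllable (single consonants are always licit onsets).
Result: totg.dle.go.
Classifying each syllable: /totg/ (closed), /dle/ (open), /go/ (open).
Closed syllables: 1.

1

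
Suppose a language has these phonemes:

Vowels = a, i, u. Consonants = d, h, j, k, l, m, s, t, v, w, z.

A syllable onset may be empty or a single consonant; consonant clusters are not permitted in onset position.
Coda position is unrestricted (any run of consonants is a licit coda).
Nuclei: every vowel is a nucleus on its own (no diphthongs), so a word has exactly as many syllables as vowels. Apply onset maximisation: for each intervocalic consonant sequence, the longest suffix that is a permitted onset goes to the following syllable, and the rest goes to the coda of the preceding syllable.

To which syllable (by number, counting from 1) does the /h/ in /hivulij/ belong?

1

Nuclei (vowels): i, u, i → 3 syllables.
σ1/σ2 boundary: /v/ → onset of the next syllable (single consonants are always licit onsets).
σ2/σ3 boundary: /l/ → onset of the next syllable (single consonants are always licit onsets).
So the parse is hi.vu.lij.
The /h/ is in the onset of syllable 1 (/hi/).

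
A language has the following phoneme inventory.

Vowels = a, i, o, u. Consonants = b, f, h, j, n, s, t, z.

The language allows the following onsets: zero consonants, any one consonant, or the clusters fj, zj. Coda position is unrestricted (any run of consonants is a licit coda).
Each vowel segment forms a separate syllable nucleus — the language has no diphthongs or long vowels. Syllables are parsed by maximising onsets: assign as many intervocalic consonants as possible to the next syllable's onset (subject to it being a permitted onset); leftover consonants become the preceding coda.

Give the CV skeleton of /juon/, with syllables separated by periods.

CV.VC

Vowels present: u, o; each is a nucleus, giving 2 syllables.
V1 /u/ – V2 /o/: hiatus — the boundary sits between the two vowels.
So the parse is ju.on.
Mapping each syllable to C/V: /ju/ → CV, /on/ → VC.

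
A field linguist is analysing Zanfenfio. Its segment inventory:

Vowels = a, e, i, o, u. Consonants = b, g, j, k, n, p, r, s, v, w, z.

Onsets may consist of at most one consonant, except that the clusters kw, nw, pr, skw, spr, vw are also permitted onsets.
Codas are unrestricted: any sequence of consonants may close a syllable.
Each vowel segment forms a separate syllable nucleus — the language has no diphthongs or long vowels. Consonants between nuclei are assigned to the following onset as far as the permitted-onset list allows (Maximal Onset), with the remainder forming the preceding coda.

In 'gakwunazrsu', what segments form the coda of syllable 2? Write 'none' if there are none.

The vowels are a, u, a, u — 4 nuclei, so 4 syllables.
/a…u/ gap (V1→V2): cluster /kw/ — /kw/ is itself a permitted onset, so the whole cluster goes right; preceding coda = ∅.
/u…a/ gap (V2→V3): just /n/ — single C goes to the following onset.
/a…u/ gap (V3→V4): cluster /zrs/ — the longest permitted-onset suffix is /s/; onset = /s/, preceding coda = /zr/.
Syllabification: ga.kwu.nazr.su.
Syllable 2 is /kwu/: onset /kw/, nucleus /u/, coda ∅.

none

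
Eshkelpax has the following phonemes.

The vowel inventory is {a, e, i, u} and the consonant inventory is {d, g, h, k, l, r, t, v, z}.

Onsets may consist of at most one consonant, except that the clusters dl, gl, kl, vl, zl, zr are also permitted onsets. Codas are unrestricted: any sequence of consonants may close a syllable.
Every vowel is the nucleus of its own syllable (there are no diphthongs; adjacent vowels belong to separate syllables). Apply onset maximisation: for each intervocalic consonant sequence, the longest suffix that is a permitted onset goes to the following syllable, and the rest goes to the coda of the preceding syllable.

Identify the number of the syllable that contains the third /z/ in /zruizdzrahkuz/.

3

Nuclei (vowels): u, i, a, u → 4 syllables.
V1 /u/ – V2 /i/: nothing intervenes; syllable break is V.V.
V2 /i/ – V3 /a/: /zdzr/ splits as /zd/ + /zr/ (/zr/ is the longest suffix that is a licit onset).
V3 /a/ – V4 /u/: /hk/ — longest licit onset from the right is /k/, leaving /h/ as coda.
Syllabification: zru.izd.zrah.kuz.
The third /z/ is in the onset of syllable 3 (/zrah/).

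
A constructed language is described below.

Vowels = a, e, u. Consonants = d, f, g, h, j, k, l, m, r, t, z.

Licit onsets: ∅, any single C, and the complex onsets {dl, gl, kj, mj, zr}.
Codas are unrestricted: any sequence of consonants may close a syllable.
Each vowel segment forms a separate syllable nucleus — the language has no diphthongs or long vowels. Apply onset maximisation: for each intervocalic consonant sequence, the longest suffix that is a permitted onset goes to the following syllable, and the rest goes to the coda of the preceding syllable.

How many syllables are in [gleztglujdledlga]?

The vowels are e, u, e, a — 4 nuclei, so 4 syllables.

4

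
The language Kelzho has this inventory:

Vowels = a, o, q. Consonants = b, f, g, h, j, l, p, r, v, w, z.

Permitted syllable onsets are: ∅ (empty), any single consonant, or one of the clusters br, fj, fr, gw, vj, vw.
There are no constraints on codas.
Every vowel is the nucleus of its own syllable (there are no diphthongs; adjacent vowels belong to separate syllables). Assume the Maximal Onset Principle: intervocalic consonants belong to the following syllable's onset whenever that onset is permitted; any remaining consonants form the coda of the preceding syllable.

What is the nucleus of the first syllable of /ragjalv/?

a

Vowels present: a, a; each is a nucleus, giving 2 syllables.
The first nucleus (vowel 1 from the left) is /a/.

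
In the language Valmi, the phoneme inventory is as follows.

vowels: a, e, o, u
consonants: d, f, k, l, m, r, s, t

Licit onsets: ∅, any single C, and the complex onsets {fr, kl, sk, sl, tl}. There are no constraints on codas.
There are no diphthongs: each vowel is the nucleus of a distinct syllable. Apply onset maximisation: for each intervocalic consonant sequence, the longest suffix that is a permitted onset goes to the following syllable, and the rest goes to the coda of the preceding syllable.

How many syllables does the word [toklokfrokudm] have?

4

Vowels present: o, o, o, u; each is a nucleus, giving 4 syllables.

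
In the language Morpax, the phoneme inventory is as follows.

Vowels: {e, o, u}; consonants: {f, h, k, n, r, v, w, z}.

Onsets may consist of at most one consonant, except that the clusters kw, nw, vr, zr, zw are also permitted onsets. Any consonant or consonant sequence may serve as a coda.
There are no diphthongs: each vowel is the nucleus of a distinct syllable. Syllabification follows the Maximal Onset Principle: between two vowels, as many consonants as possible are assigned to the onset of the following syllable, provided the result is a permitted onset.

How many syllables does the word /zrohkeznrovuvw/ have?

4

Vowels present: o, e, o, u; each is a nucleus, giving 4 syllables.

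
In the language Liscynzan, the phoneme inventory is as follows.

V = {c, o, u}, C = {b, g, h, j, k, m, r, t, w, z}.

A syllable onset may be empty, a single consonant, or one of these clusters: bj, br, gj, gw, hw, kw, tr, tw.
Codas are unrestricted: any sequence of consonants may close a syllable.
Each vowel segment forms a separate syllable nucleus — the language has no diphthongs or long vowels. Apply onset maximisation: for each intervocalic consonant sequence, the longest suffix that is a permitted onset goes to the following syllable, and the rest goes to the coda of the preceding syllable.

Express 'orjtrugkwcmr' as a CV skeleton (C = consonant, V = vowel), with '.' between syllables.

VCC.CCVC.CCVCC

Nuclei (vowels): o, u, c → 3 syllables.
/o…u/ gap (V1→V2): cluster /rjtr/ — the longest permitted-onset suffix is /tr/; onset = /tr/, preceding coda = /rj/.
/u…c/ gap (V2→V3): /gkw/ — longest licit onset from the right is /kw/, leaving /g/ as coda.
So the parse is orj.trug.kwcmr.
Mapping each syllable to C/V: /orj/ → VCC, /trug/ → CCVC, /kwcmr/ → CCVCC.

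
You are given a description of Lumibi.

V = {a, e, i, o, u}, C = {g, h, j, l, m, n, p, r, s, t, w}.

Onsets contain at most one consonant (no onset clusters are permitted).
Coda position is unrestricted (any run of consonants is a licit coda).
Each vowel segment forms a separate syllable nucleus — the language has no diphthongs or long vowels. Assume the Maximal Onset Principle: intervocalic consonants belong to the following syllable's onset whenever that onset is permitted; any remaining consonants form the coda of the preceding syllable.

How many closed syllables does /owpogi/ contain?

1

The vowels are o, o, i — 3 nuclei, so 3 syllables.
σ1/σ2 boundary: cluster /wp/ — the longest permitted-onset suffix is /p/; onset = /p/, preceding coda = /w/.
σ2/σ3 boundary: /g/ is a single consonant, so it becomes the next onset.
Syllabification: ow.po.gi.
Classifying each syllable: /ow/ (closed), /po/ (open), /gi/ (open).
Closed syllables: 1.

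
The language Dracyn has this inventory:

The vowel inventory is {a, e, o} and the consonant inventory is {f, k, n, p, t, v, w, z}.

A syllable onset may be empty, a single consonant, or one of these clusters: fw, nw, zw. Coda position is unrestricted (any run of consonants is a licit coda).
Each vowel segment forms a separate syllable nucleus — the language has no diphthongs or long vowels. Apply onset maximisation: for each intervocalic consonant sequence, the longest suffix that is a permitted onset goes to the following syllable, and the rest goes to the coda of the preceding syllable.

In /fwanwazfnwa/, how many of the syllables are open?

The vowels are a, a, a — 3 nuclei, so 3 syllables.
Between /a/ (V1) and /a/ (V2): /nw/ is a licit onset in full, so it all attaches to the next syllable.
Between /a/ (V2) and /a/ (V3): /zfnw/; trying suffixes from longest down, /nw/ is the first permitted one, so coda /zf/ | onset /nw/.
Result: fwa.nwazf.nwa.
Classifying each syllable: /fwa/ (open), /nwazf/ (closed), /nwa/ (open).
Open syllables: 2.

2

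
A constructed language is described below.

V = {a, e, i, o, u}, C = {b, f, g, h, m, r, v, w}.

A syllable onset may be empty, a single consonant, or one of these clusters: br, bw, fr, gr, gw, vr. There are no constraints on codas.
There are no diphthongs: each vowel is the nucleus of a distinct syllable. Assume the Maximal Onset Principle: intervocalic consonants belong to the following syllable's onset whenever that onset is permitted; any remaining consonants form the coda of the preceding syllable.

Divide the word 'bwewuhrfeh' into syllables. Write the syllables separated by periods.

The vowels are e, u, e — 3 nuclei, so 3 syllables.
Between /e/ (V1) and /u/ (V2): /w/ is a single consonant, so it becomes the next onset.
Between /u/ (V2) and /e/ (V3): /hrf/ splits as /hr/ + /f/ (/f/ is the longest suffix that is a licit onset).

bwe.wuhr.feh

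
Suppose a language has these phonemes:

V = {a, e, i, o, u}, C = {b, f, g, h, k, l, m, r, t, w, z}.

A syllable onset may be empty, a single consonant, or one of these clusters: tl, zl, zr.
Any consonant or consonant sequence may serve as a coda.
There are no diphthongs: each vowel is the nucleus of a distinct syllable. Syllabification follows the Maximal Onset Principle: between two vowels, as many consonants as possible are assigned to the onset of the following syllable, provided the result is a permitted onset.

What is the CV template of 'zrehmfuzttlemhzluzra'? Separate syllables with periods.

CCVCC.CVCC.CCVCC.CCV.CCV

The vowels are e, u, e, u, a — 5 nuclei, so 5 syllables.
V1 /e/ – V2 /u/: /hmf/ — longest licit onset from the right is /f/, leaving /hm/ as coda.
V2 /u/ – V3 /e/: /zttl/ splits as /zt/ + /tl/ (/tl/ is the longest suffix that is a licit onset).
V3 /e/ – V4 /u/: /mhzl/ splits as /mh/ + /zl/ (/zl/ is the longest suffix that is a licit onset).
V4 /u/ – V5 /a/: /zr/ is a licit onset in full, so it all attaches to the next syllable.
So the parse is zrehm.fuzt.tlemh.zlu.zra.
Mapping each syllable to C/V: /zrehm/ → CCVCC, /fuzt/ → CVCC, /tlemh/ → CCVCC, /zlu/ → CCV, /zra/ → CCV.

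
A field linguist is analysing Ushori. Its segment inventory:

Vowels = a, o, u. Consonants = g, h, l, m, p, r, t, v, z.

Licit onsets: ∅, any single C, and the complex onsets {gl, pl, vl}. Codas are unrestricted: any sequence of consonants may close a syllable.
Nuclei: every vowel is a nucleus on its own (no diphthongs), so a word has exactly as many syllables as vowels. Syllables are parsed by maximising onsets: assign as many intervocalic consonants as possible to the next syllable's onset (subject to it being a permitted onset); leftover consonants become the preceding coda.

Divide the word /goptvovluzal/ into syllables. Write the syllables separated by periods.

gopt.vo.vlu.zal

Nuclei (vowels): o, o, u, a → 4 syllables.
/o…o/ gap (V1→V2): /ptv/ — longest licit onset from the right is /v/, leaving /pt/ as coda.
/o…u/ gap (V2→V3): /vl/ — entire cluster is a permitted onset → onset /vl/, coda ∅.
/u…a/ gap (V3→V4): /z/ is a single consonant, so it becomes the next onset.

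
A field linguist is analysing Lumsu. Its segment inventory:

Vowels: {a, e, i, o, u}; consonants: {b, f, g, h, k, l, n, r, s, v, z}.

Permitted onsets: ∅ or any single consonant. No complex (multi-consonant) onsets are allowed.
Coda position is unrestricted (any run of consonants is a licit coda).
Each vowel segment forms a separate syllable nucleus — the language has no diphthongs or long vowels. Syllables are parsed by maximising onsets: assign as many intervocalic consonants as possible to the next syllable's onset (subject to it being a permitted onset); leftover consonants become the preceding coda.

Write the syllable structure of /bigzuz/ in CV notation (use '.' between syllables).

CVC.CVC

Nuclei (vowels): i, u → 2 syllables.
/i…u/ gap (V1→V2): /gz/; trying suffixes from longest down, /z/ is the first permitted one, so coda /g/ | onset /z/.
Syllabification: big.zuz.
Mapping each syllable to C/V: /big/ → CVC, /zuz/ → CVC.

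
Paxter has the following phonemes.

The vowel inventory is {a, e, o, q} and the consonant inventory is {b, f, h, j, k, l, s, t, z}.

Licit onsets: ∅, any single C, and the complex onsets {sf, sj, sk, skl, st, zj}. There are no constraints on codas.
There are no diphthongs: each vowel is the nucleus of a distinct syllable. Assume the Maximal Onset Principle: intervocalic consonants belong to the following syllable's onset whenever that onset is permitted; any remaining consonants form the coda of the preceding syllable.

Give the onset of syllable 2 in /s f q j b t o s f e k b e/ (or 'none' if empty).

The vowels are q, o, e, e — 4 nuclei, so 4 syllables.
/q…o/ gap (V1→V2): cluster /jbt/ — the longest permitted-onset suffix is /t/; onset = /t/, preceding coda = /jb/.
/o…e/ gap (V2→V3): cluster /sf/ — /sf/ is itself a permitted onset, so the whole cluster goes right; preceding coda = ∅.
/e…e/ gap (V3→V4): /kb/ — longest licit onset from the right is /b/, leaving /k/ as coda.
So the parse is sfqjb.to.sfek.be.
Syllable 2 is /to/: onset /t/, nucleus /o/, coda ∅.

t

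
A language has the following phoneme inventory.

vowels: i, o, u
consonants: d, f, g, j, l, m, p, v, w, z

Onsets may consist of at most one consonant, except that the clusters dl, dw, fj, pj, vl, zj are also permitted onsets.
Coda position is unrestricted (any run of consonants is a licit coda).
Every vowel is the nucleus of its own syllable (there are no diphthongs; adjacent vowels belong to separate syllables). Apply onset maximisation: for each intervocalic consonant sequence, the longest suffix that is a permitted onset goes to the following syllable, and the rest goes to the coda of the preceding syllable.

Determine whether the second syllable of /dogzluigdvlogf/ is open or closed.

Vowels present: o, u, i, o; each is a nucleus, giving 4 syllables.
σ1/σ2 boundary: /gzl/ splits as /gz/ + /l/ (/l/ is the longest suffix that is a licit onset).
σ2/σ3 boundary: hiatus — the boundary sits between the two vowels.
σ3/σ4 boundary: /gdvl/ splits as /gd/ + /vl/ (/vl/ is the longest suffix that is a licit onset).
So the parse is dogz.lu.igd.vlogf.
Syllable 2 is /lu/; it ends in its nucleus with no coda, so it is open.

open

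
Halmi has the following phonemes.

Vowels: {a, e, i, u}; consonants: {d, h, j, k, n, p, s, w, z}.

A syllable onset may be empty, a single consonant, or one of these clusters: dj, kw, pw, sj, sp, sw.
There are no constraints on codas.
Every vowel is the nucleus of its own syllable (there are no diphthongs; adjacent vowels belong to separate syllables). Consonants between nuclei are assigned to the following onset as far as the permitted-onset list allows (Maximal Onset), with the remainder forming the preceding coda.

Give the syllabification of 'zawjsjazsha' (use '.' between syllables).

Nuclei (vowels): a, a, a → 3 syllables.
V1 /a/ – V2 /a/: /wjsj/ splits as /wj/ + /sj/ (/sj/ is the longest suffix that is a licit onset).
V2 /a/ – V3 /a/: /zsh/; trying suffixes from longest down, /h/ is the first permitted one, so coda /zs/ | onset /h/.

zawj.sjazs.ha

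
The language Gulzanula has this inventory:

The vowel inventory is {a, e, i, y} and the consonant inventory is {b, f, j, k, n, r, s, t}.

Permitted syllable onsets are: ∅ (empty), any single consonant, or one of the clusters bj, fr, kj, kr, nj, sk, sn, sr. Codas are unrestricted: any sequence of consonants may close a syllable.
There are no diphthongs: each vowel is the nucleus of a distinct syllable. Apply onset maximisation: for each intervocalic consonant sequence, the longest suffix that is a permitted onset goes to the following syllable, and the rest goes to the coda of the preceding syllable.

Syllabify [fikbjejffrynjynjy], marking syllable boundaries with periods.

Vowels present: i, e, y, y, y; each is a nucleus, giving 5 syllables.
V1 /i/ – V2 /e/: cluster /kbj/ — the longest permitted-onset suffix is /bj/; onset = /bj/, preceding coda = /k/.
V2 /e/ – V3 /y/: /jffr/ splits as /jf/ + /fr/ (/fr/ is the longest suffix that is a licit onset).
V3 /y/ – V4 /y/: /nj/ is a licit onset in full, so it all attaches to the next syllable.
V4 /y/ – V5 /y/: cluster /nj/ — /nj/ is itself a permitted onset, so the whole cluster goes right; preceding coda = ∅.

fik.bjejf.fry.njy.njy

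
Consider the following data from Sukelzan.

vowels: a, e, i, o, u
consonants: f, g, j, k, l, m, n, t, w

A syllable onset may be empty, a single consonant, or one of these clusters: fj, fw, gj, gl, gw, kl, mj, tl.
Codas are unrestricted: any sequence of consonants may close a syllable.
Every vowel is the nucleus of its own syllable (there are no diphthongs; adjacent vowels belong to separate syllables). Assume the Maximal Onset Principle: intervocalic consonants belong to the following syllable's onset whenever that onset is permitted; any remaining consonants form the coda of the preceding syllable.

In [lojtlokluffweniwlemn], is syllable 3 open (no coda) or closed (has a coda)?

closed

Nuclei (vowels): o, o, u, e, i, e → 6 syllables.
σ1/σ2 boundary: /jtl/ — longest licit onset from the right is /tl/, leaving /j/ as coda.
σ2/σ3 boundary: /kl/ is a licit onset in full, so it all attaches to the next syllable.
σ3/σ4 boundary: cluster /ffw/ — the longest permitted-onset suffix is /fw/; onset = /fw/, preceding coda = /f/.
σ4/σ5 boundary: /n/ → onset of the next syllable (single consonants are always licit onsets).
σ5/σ6 boundary: /wl/; trying suffixes from longest down, /l/ is the first permitted one, so coda /w/ | onset /l/.
Result: loj.tlo.kluf.fwe.niw.lemn.
Syllable 3 is /kluf/ with coda /f/, so it is closed.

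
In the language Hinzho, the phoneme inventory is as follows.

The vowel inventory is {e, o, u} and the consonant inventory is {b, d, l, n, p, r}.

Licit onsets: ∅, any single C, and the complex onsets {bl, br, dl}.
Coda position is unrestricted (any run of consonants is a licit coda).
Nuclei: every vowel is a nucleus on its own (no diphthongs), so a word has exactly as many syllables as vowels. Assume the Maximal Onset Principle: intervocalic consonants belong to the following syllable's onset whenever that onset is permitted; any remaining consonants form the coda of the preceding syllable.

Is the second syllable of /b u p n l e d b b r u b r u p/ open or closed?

closed

Vowels present: u, e, u, u; each is a nucleus, giving 4 syllables.
σ1/σ2 boundary: cluster /pnl/ — the longest permitted-onset suffix is /l/; onset = /l/, preceding coda = /pn/.
σ2/σ3 boundary: /dbbr/ — longest licit onset from the right is /br/, leaving /db/ as coda.
σ3/σ4 boundary: /br/ — entire cluster is a permitted onset → onset /br/, coda ∅.
So the parse is bupn.ledb.bru.brup.
Syllable 2 is /ledb/ with coda /db/, so it is closed.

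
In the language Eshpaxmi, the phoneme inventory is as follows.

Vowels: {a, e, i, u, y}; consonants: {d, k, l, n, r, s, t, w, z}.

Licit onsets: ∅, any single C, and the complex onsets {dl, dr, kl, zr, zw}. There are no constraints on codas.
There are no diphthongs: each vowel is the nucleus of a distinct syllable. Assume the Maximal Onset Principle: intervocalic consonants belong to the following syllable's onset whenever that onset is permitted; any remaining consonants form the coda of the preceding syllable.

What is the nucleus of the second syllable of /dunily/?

The vowels are u, i, y — 3 nuclei, so 3 syllables.
The second nucleus (vowel 2 from the left) is /i/.

i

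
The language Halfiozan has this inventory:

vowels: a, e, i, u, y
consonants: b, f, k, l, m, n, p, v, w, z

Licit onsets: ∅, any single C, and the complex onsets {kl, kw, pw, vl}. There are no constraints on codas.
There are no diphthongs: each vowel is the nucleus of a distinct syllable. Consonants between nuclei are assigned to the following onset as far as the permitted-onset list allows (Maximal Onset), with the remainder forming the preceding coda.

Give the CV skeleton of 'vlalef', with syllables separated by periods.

Nuclei (vowels): a, e → 2 syllables.
/a…e/ gap (V1→V2): /l/ is a single consonant, so it becomes the next onset.
Syllabification: vla.lef.
Mapping each syllable to C/V: /vla/ → CCV, /lef/ → CVC.

CCV.CVC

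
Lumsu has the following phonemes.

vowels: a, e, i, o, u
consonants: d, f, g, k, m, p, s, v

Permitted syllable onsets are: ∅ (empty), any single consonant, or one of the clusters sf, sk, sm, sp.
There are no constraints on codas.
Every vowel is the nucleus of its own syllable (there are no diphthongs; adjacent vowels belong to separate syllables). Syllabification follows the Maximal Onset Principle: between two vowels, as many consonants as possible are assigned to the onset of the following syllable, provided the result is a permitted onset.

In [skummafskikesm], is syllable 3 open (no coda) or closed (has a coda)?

Vowels present: u, a, i, e; each is a nucleus, giving 4 syllables.
/u…a/ gap (V1→V2): cluster /mm/ — the longest permitted-onset suffix is /m/; onset = /m/, preceding coda = /m/.
/a…i/ gap (V2→V3): /fsk/; trying suffixes from longest down, /sk/ is the first permitted one, so coda /f/ | onset /sk/.
/i…e/ gap (V3→V4): /k/ → onset of the next syllable (single consonants are always licit onsets).
Putting it together: skum.maf.ski.kesm.
Syllable 3 is /ski/; it ends in its nucleus with no coda, so it is open.

open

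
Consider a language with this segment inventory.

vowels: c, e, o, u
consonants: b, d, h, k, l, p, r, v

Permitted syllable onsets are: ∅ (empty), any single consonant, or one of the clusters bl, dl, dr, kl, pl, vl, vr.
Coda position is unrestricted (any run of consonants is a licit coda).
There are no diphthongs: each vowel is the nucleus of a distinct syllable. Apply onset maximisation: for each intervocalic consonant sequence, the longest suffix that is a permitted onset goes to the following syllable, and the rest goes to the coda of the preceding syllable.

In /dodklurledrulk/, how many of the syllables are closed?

The vowels are o, u, e, u — 4 nuclei, so 4 syllables.
σ1/σ2 boundary: /dkl/ — longest licit onset from the right is /kl/, leaving /d/ as coda.
σ2/σ3 boundary: /rl/ — longest licit onset from the right is /l/, leaving /r/ as coda.
σ3/σ4 boundary: cluster /dr/ — /dr/ is itself a permitted onset, so the whole cluster goes right; preceding coda = ∅.
Putting it together: dod.klur.le.drulk.
Classifying each syllable: /dod/ (closed), /klur/ (closed), /le/ (open), /drulk/ (closed).
Closed syllables: 3.

3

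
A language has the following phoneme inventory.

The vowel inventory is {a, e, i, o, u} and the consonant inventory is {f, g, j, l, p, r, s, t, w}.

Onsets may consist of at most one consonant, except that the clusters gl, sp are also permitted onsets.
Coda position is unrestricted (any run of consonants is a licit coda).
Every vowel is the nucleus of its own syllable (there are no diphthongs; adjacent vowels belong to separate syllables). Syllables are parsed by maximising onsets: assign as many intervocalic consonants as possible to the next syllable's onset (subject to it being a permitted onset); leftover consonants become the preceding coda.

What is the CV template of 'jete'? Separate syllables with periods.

Vowels present: e, e; each is a nucleus, giving 2 syllables.
/e…e/ gap (V1→V2): just /t/ — single C goes to the following onset.
Syllabification: je.te.
Mapping each syllable to C/V: /je/ → CV, /te/ → CV.

CV.CV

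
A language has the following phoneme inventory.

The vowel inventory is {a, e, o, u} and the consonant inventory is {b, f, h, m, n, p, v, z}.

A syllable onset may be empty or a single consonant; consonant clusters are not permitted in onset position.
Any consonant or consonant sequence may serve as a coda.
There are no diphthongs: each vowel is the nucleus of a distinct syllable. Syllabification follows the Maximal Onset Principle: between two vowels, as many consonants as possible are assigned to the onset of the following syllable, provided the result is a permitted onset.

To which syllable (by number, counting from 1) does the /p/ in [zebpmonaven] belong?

1

Vowels present: e, o, a, e; each is a nucleus, giving 4 syllables.
Between /e/ (V1) and /o/ (V2): /bpm/ splits as /bp/ + /m/ (/m/ is the longest suffix that is a licit onset).
Between /o/ (V2) and /a/ (V3): just /n/ — single C goes to the following onset.
Between /a/ (V3) and /e/ (V4): /v/ → onset of the next syllable (single consonants are always licit onsets).
So the parse is zebp.mo.na.ven.
The /p/ is in the coda of syllable 1 (/zebp/).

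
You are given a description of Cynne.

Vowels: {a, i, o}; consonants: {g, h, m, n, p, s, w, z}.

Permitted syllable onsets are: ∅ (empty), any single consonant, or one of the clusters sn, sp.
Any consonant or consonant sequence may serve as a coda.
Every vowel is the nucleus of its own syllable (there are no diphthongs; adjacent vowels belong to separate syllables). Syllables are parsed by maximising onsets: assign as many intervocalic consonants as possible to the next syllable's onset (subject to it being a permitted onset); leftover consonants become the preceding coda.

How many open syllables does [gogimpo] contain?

2

The vowels are o, i, o — 3 nuclei, so 3 syllables.
V1 /o/ – V2 /i/: /g/ is a single consonant, so it becomes the next onset.
V2 /i/ – V3 /o/: /mp/ splits as /m/ + /p/ (/p/ is the longest suffix that is a licit onset).
So the parse is go.gim.po.
Classifying each syllable: /go/ (open), /gim/ (closed), /po/ (open).
Open syllables: 2.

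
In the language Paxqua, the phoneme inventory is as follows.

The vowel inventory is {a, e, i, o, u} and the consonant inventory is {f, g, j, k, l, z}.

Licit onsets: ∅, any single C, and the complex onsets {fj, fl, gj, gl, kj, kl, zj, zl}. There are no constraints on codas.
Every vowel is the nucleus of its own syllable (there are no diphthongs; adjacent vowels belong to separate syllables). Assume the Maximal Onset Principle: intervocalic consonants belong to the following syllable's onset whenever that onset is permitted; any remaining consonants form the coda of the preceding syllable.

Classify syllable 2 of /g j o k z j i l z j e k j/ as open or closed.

Vowels present: o, i, e; each is a nucleus, giving 3 syllables.
/o…i/ gap (V1→V2): /kzj/ — longest licit onset from the right is /zj/, leaving /k/ as coda.
/i…e/ gap (V2→V3): /lzj/ — longest licit onset from the right is /zj/, leaving /l/ as coda.
Result: gjok.zjil.zjekj.
Syllable 2 is /zjil/ with coda /l/, so it is closed.

closed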